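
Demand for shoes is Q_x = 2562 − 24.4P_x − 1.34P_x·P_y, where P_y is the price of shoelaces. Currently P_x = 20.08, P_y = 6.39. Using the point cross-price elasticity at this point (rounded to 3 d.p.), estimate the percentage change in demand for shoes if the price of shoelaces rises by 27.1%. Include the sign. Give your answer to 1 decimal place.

-2.4%

At P_x = 20.08, P_y = 6.39: Q_x = 1900.111.
∂Q_x/∂P_y = -1.34P_x = -26.9072.
ε = (∂Q_x/∂P_y)(P_y/Q_x) = -26.9072 × 6.39/1900.111 ≈ -0.090.
%ΔQ_x ≈ ε × %ΔP_y = -0.090 × (27.1%) = -2.4%.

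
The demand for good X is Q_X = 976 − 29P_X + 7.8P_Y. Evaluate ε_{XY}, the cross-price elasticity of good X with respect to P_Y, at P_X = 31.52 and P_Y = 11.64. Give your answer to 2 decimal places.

0.59

At P_X = 31.52 and P_Y = 11.64: Q_X = 152.712.
∂Q_X/∂P_Y = 7.8.
ε = (∂Q_X/∂P_Y)(P_Y/Q_X) = 7.8 × (11.64/152.712) ≈ 0.59.
Since ε > 0, good X and good Y are substitutes.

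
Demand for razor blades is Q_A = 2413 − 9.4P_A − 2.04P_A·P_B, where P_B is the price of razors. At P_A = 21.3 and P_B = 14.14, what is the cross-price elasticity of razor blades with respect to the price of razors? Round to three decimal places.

At P_A = 21.3 and P_B = 14.14: Q_A = 1598.369.
∂Q_A/∂P_B = -2.04P_A = -2.04(21.3) = -43.4520.
ε = (∂Q_A/∂P_B)(P_B/Q_A) = -43.4520 × (14.14/1598.369) ≈ -0.384.
ε < 0: complements.

-0.384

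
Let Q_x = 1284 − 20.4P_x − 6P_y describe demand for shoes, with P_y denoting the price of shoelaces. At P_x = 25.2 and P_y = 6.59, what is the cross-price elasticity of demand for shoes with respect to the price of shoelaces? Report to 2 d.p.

-0.05

At P_x = 25.2 and P_y = 6.59: Q_x = 730.38.
∂Q_x/∂P_y = -6.
ε = (∂Q_x/∂P_y)(P_y/Q_x) = -6 × (6.59/730.38) ≈ -0.05.
Since ε < 0, shoes and shoelaces are complements.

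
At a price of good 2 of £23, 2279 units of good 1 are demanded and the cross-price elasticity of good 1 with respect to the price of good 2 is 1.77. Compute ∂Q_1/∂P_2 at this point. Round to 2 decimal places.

175.38

ε = (∂Q_1/∂P_2)·(P_2/Q_1) ⇒ ∂Q_1/∂P_2 = ε·Q_1/P_2 = 1.77 × 2279/23 ≈ 175.38.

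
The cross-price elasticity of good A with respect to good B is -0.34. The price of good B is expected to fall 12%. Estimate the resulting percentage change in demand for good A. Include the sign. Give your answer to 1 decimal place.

%ΔQ ≈ ε × %ΔP of good B = -0.34 × (-12%) = 4.1%.

4.1%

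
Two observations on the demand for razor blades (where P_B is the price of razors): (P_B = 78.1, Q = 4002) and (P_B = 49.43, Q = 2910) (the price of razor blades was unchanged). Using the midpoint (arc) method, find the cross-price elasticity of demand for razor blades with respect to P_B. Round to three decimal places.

0.703

ΔQ_A = 2910 − 4002 = -1092; ΔP_B = 49.43 − 78.1 = -28.67.
Midpoints: Q̄_A = 3456.0, P̄_B = 63.77.
ε = (ΔQ_A/Q̄_A)/(ΔP_B/P̄_B) = (-1092/3456.0)/(-28.67/63.77) ≈ 0.703.
ε > 0: razor blades and razors are substitutes.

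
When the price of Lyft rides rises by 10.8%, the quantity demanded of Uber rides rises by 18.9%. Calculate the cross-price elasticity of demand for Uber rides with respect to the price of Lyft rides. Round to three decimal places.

ε = (%ΔQ of Uber rides) / (%ΔP of Lyft rides) = (18.9%) / (10.8%) ≈ 1.750.
Positive cross-price elasticity: substitutes.

1.750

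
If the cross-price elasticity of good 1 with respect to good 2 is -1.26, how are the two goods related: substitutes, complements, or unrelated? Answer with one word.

complements

ε = -1.26 < 0, so a higher price of good 2 lowers demand for good 1: complements.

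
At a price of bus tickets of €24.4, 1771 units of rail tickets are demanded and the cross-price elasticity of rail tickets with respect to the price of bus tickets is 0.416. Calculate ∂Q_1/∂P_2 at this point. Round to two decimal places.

30.19

ε = (∂Q_1/∂P_2)·(P_2/Q_1) ⇒ ∂Q_1/∂P_2 = ε·Q_1/P_2 = 0.416 × 1771/24.4 ≈ 30.19.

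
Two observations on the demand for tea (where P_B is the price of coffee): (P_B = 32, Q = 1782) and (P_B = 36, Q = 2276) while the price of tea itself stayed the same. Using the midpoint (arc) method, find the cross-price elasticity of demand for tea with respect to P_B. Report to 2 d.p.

ΔQ_A = 2276 − 1782 = 494; ΔP_B = 36 − 32 = 4.
Midpoints: Q̄_A = 2029.0, P̄_B = 34.00.
ε = (ΔQ_A/Q̄_A)/(ΔP_B/P̄_B) = (494/2029.0)/(4/34.00) ≈ 2.07.
ε > 0: tea and coffee are substitutes.

2.07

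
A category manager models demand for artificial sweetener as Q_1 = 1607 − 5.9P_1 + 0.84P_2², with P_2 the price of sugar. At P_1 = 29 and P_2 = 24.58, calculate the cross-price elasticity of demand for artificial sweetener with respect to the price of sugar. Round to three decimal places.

0.522

At P_1 = 29 and P_2 = 24.58: Q_1 = 1943.408.
∂Q_1/∂P_2 = 1.68P_2 = 1.68(24.58) = 41.2944.
ε = (∂Q_1/∂P_2)(P_2/Q_1) = 41.2944 × (24.58/1943.408) ≈ 0.522.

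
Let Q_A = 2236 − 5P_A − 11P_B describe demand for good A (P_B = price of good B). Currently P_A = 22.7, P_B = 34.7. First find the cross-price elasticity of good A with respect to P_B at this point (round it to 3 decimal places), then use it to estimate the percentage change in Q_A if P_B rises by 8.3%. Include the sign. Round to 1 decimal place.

-1.8%

At P_A = 22.7, P_B = 34.7: Q_A = 1740.8.
∂Q_A/∂P_B = -11.
ε = (∂Q_A/∂P_B)(P_B/Q_A) = -11.0000 × 34.7/1740.8 ≈ -0.219.
%ΔQ_A ≈ ε × %ΔP_B = -0.219 × (8.3%) = -1.8%.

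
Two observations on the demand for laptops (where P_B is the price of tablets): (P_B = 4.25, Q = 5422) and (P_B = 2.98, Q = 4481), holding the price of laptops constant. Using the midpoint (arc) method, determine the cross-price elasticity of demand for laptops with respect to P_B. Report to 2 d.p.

ΔQ_A = 4481 − 5422 = -941; ΔP_B = 2.98 − 4.25 = -1.27.
Midpoints: Q̄_A = 4951.5, P̄_B = 3.62.
ε = (ΔQ_A/Q̄_A)/(ΔP_B/P̄_B) = (-941/4951.5)/(-1.27/3.62) ≈ 0.54.

0.54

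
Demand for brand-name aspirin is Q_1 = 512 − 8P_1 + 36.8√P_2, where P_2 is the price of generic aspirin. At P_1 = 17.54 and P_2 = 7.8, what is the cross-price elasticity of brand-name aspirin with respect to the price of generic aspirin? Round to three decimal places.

0.108

At P_1 = 17.54 and P_2 = 7.8: Q_1 = 474.457.
∂Q_1/∂P_2 = 36.8/(2√P_2) = 36.8/(2√7.8) = 6.5883.
ε = (∂Q_1/∂P_2)(P_2/Q_1) = 6.5883 × (7.8/474.457) ≈ 0.108.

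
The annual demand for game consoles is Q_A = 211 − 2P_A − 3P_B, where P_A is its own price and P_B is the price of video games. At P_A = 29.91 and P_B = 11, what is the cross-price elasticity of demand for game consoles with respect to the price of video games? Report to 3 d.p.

At P_A = 29.91 and P_B = 11: Q_A = 118.18.
∂Q_A/∂P_B = -3.
ε = (∂Q_A/∂P_B)(P_B/Q_A) = -3 × (11/118.18) ≈ -0.279.
Since ε < 0, game consoles and video games are complements.

-0.279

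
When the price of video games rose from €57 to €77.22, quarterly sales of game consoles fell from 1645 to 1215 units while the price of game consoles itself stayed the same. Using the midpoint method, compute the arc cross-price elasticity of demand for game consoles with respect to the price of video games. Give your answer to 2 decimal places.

ΔQ_A = 1215 − 1645 = -430; ΔP_B = 77.22 − 57 = 20.22.
Midpoints: Q̄_A = 1430.0, P̄_B = 67.11.
ε = (ΔQ_A/Q̄_A)/(ΔP_B/P̄_B) = (-430/1430.0)/(20.22/67.11) ≈ -1.00.

-1.00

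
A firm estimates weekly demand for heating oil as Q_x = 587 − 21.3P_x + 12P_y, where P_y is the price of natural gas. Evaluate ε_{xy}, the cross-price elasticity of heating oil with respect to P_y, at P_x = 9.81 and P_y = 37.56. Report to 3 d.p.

At P_x = 9.81 and P_y = 37.56: Q_x = 828.767.
∂Q_x/∂P_y = 12.
ε = (∂Q_x/∂P_y)(P_y/Q_x) = 12 × (37.56/828.767) ≈ 0.544.
Since ε > 0, heating oil and natural gas are substitutes.

0.544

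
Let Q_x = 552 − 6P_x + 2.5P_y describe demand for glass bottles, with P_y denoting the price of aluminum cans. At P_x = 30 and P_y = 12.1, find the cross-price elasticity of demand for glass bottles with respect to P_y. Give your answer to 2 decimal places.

At P_x = 30 and P_y = 12.1: Q_x = 402.25.
∂Q_x/∂P_y = 2.5.
ε = (∂Q_x/∂P_y)(P_y/Q_x) = 2.5 × (12.1/402.25) ≈ 0.08.
Since ε > 0, glass bottles and aluminum cans are substitutes.

0.08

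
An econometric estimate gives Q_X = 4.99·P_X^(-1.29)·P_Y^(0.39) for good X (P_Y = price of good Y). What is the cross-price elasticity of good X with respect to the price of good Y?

0.39

In a log-linear (constant-elasticity) demand function, the coefficient on the exponent of P_Y is the cross-price elasticity.
ε = 0.39. Positive, so good X and good Y are substitutes.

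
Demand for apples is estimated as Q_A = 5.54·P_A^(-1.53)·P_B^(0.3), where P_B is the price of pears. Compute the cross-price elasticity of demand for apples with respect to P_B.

In a log-linear (constant-elasticity) demand function, the coefficient on the exponent of P_B is the cross-price elasticity.
ε = 0.30. Positive, so apples and pears are substitutes.

0.30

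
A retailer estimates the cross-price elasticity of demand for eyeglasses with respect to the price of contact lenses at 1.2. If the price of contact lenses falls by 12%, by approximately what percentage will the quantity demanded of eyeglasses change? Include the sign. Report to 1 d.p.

%ΔQ ≈ ε × %ΔP of contact lenses = 1.2 × (-12%) = -14.4%.

-14.4%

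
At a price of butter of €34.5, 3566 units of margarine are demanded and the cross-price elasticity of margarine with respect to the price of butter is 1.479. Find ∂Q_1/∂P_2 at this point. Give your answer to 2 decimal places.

152.87

ε = (∂Q_1/∂P_2)·(P_2/Q_1) ⇒ ∂Q_1/∂P_2 = ε·Q_1/P_2 = 1.479 × 3566/34.5 ≈ 152.87.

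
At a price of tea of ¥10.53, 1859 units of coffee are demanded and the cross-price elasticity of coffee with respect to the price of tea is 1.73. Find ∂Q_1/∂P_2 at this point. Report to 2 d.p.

305.42

ε = (∂Q_1/∂P_2)·(P_2/Q_1) ⇒ ∂Q_1/∂P_2 = ε·Q_1/P_2 = 1.73 × 1859/10.53 ≈ 305.42.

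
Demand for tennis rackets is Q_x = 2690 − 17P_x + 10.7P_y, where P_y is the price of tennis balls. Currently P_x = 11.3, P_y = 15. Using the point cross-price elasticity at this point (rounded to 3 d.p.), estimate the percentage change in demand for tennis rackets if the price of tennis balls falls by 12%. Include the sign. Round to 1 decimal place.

-0.7%

At P_x = 11.3, P_y = 15: Q_x = 2658.4.
∂Q_x/∂P_y = 10.7.
ε = (∂Q_x/∂P_y)(P_y/Q_x) = 10.7000 × 15/2658.4 ≈ 0.060.
%ΔQ_x ≈ ε × %ΔP_y = 0.060 × (-12%) = -0.7%.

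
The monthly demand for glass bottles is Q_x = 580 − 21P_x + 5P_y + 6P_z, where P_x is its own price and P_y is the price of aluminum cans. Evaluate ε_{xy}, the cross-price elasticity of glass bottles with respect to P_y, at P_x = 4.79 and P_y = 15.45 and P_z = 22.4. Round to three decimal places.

At P_x = 4.79 and P_y = 15.45 and P_z = 22.4: Q_x = 691.06.
∂Q_x/∂P_y = 5.
ε = (∂Q_x/∂P_y)(P_y/Q_x) = 5 × (15.45/691.06) ≈ 0.112.
Since ε > 0, glass bottles and aluminum cans are substitutes.

0.112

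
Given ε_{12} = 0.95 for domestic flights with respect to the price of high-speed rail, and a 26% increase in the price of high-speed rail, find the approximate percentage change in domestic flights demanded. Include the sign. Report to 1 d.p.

%ΔQ ≈ ε × %ΔP of high-speed rail = 0.95 × (26%) = 24.7%.

24.7%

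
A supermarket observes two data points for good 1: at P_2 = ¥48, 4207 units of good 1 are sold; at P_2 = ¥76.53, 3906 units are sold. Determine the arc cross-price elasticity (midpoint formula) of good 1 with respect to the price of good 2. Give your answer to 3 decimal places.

ΔQ_1 = 3906 − 4207 = -301; ΔP_2 = 76.53 − 48 = 28.53.
Midpoints: Q̄_1 = 4056.5, P̄_2 = 62.27.
ε = (ΔQ_1/Q̄_1)/(ΔP_2/P̄_2) = (-301/4056.5)/(28.53/62.27) ≈ -0.162.
ε < 0: good 1 and good 2 are complements.

-0.162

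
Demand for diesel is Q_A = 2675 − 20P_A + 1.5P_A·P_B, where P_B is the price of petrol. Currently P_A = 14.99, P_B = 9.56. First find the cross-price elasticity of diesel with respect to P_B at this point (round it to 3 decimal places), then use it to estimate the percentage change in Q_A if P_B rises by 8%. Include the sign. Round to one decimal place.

0.7%

At P_A = 14.99, P_B = 9.56: Q_A = 2590.157.
∂Q_A/∂P_B = 1.5P_A = 22.4850.
ε = (∂Q_A/∂P_B)(P_B/Q_A) = 22.4850 × 9.56/2590.157 ≈ 0.083.
%ΔQ_A ≈ ε × %ΔP_B = 0.083 × (8%) = 0.7%.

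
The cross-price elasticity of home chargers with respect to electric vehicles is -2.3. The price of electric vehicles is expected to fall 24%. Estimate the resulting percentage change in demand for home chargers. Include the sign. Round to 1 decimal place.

%ΔQ ≈ ε × %ΔP of electric vehicles = -2.3 × (-24%) = 55.2%.

55.2%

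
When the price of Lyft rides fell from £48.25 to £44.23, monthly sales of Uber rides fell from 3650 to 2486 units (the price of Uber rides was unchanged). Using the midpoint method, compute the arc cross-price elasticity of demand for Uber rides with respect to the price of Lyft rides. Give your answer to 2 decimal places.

ΔQ_A = 2486 − 3650 = -1164; ΔP_B = 44.23 − 48.25 = -4.02.
Midpoints: Q̄_A = 3068.0, P̄_B = 46.24.
ε = (ΔQ_A/Q̄_A)/(ΔP_B/P̄_B) = (-1164/3068.0)/(-4.02/46.24) ≈ 4.36.
ε > 0: Uber rides and Lyft rides are substitutes.

4.36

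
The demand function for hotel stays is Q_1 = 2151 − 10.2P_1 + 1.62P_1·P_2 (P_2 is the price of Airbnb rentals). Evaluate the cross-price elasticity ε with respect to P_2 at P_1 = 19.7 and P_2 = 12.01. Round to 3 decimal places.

0.164

At P_1 = 19.7 and P_2 = 12.01: Q_1 = 2333.347.
∂Q_1/∂P_2 = 1.62P_1 = 1.62(19.7) = 31.9140.
ε = (∂Q_1/∂P_2)(P_2/Q_1) = 31.9140 × (12.01/2333.347) ≈ 0.164.
ε > 0: substitutes.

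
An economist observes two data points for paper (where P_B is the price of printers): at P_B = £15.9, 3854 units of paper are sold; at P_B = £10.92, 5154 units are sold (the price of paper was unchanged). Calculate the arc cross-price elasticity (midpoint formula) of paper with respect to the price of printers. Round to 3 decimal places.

-0.777

ΔQ_A = 5154 − 3854 = 1300; ΔP_B = 10.92 − 15.9 = -4.98.
Midpoints: Q̄_A = 4504.0, P̄_B = 13.41.
ε = (ΔQ_A/Q̄_A)/(ΔP_B/P̄_B) = (1300/4504.0)/(-4.98/13.41) ≈ -0.777.
ε < 0: paper and printers are complements.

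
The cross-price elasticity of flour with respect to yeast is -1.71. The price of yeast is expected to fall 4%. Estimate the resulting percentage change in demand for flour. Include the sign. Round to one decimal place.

6.8%

%ΔQ ≈ ε × %ΔP of yeast = -1.71 × (-4%) = 6.8%.
Demand for flour rises by about 6.8%.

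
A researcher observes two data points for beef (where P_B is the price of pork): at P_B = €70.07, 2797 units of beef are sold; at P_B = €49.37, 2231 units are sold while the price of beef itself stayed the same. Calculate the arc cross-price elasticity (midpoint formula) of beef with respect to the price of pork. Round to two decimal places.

0.65

ΔQ_A = 2231 − 2797 = -566; ΔP_B = 49.37 − 70.07 = -20.7.
Midpoints: Q̄_A = 2514.0, P̄_B = 59.72.
ε = (ΔQ_A/Q̄_A)/(ΔP_B/P̄_B) = (-566/2514.0)/(-20.7/59.72) ≈ 0.65.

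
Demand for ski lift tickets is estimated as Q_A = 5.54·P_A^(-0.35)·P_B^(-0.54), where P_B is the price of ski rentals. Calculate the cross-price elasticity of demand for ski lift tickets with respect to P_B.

In a log-linear (constant-elasticity) demand function, the coefficient on the exponent of P_B is the cross-price elasticity.
ε = -0.54. Negative, so ski lift tickets and ski rentals are complements.

-0.54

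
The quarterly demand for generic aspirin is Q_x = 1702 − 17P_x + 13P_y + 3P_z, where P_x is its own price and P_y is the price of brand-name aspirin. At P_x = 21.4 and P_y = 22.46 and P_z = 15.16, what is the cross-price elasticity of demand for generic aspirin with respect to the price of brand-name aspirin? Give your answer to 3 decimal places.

0.174

At P_x = 21.4 and P_y = 22.46 and P_z = 15.16: Q_x = 1675.66.
∂Q_x/∂P_y = 13.
ε = (∂Q_x/∂P_y)(P_y/Q_x) = 13 × (22.46/1675.66) ≈ 0.174.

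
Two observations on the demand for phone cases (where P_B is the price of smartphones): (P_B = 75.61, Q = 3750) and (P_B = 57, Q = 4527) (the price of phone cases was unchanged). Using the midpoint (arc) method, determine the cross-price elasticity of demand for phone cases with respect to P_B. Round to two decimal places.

ΔQ_A = 4527 − 3750 = 777; ΔP_B = 57 − 75.61 = -18.61.
Midpoints: Q̄_A = 4138.5, P̄_B = 66.31.
ε = (ΔQ_A/Q̄_A)/(ΔP_B/P̄_B) = (777/4138.5)/(-18.61/66.31) ≈ -0.67.

-0.67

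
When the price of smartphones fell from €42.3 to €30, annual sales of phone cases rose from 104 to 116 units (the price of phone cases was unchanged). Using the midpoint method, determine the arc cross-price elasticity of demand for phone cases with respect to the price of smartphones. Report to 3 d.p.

-0.321

ΔQ_A = 116 − 104 = 12; ΔP_B = 30 − 42.3 = -12.3.
Midpoints: Q̄_A = 110.0, P̄_B = 36.15.
ε = (ΔQ_A/Q̄_A)/(ΔP_B/P̄_B) = (12/110.0)/(-12.3/36.15) ≈ -0.321.
ε < 0: phone cases and smartphones are complements.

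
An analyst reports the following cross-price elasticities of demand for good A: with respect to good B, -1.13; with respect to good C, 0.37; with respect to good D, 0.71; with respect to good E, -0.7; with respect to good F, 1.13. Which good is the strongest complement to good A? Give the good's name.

Complements have ε < 0. The most negative value is -1.13 (good B).

good B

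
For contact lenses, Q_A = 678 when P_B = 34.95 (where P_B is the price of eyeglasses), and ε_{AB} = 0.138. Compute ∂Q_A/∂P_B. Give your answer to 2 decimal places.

2.68

ε = (∂Q_A/∂P_B)·(P_B/Q_A) ⇒ ∂Q_A/∂P_B = ε·Q_A/P_B = 0.138 × 678/34.95 ≈ 2.68.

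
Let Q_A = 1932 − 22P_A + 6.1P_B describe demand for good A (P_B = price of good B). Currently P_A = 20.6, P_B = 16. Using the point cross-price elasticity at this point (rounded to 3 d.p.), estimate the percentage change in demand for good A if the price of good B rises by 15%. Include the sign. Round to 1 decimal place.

0.9%

At P_A = 20.6, P_B = 16: Q_A = 1576.4.
∂Q_A/∂P_B = 6.1.
ε = (∂Q_A/∂P_B)(P_B/Q_A) = 6.1000 × 16/1576.4 ≈ 0.062.
%ΔQ_A ≈ ε × %ΔP_B = 0.062 × (15%) = 0.9%.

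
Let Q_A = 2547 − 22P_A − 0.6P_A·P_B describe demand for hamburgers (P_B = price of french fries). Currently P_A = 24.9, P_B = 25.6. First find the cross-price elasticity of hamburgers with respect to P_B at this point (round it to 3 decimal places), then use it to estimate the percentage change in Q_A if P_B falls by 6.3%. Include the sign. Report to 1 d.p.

At P_A = 24.9, P_B = 25.6: Q_A = 1616.736.
∂Q_A/∂P_B = -0.6P_A = -14.9400.
ε = (∂Q_A/∂P_B)(P_B/Q_A) = -14.9400 × 25.6/1616.736 ≈ -0.237.
%ΔQ_A ≈ ε × %ΔP_B = -0.237 × (-6.3%) = 1.5%.

1.5%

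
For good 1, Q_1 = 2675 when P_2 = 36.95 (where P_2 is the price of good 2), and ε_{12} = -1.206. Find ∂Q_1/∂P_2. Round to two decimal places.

-87.31

ε = (∂Q_1/∂P_2)·(P_2/Q_1) ⇒ ∂Q_1/∂P_2 = ε·Q_1/P_2 = -1.206 × 2675/36.95 ≈ -87.31.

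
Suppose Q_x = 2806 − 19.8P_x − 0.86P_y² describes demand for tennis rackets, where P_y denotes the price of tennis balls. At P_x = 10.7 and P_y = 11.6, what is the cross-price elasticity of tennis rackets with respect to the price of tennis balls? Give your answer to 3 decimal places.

At P_x = 10.7 and P_y = 11.6: Q_x = 2478.418.
∂Q_x/∂P_y = -1.72P_y = -1.72(11.6) = -19.9520.
ε = (∂Q_x/∂P_y)(P_y/Q_x) = -19.9520 × (11.6/2478.418) ≈ -0.093.
ε < 0: complements.

-0.093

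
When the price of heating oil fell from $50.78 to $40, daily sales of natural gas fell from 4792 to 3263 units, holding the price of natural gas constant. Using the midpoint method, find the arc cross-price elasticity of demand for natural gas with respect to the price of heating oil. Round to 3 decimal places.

ΔQ_A = 3263 − 4792 = -1529; ΔP_B = 40 − 50.78 = -10.78.
Midpoints: Q̄_A = 4027.5, P̄_B = 45.39.
ε = (ΔQ_A/Q̄_A)/(ΔP_B/P̄_B) = (-1529/4027.5)/(-10.78/45.39) ≈ 1.599.

1.599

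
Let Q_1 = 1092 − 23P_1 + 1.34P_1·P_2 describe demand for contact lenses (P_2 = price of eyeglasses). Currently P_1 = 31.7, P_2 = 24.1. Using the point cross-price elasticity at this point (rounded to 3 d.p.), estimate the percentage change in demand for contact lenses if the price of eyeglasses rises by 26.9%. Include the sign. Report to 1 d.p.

19.9%

At P_1 = 31.7, P_2 = 24.1: Q_1 = 1386.620.
∂Q_1/∂P_2 = 1.34P_1 = 42.4780.
ε = (∂Q_1/∂P_2)(P_2/Q_1) = 42.4780 × 24.1/1386.620 ≈ 0.738.
%ΔQ_1 ≈ ε × %ΔP_2 = 0.738 × (26.9%) = 19.9%.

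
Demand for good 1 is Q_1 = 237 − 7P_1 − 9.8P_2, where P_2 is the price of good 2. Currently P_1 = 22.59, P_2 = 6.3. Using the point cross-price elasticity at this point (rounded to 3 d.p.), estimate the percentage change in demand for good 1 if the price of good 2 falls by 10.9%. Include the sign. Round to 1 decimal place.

39.3%

At P_1 = 22.59, P_2 = 6.3: Q_1 = 17.13.
∂Q_1/∂P_2 = -9.8.
ε = (∂Q_1/∂P_2)(P_2/Q_1) = -9.8000 × 6.3/17.13 ≈ -3.604.
%ΔQ_1 ≈ ε × %ΔP_2 = -3.604 × (-10.9%) = 39.3%.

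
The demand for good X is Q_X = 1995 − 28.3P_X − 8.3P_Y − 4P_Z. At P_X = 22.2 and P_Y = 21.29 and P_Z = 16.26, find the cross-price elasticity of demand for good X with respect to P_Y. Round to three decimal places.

At P_X = 22.2 and P_Y = 21.29 and P_Z = 16.26: Q_X = 1124.993.
∂Q_X/∂P_Y = -8.3.
ε = (∂Q_X/∂P_Y)(P_Y/Q_X) = -8.3 × (21.29/1124.993) ≈ -0.157.

-0.157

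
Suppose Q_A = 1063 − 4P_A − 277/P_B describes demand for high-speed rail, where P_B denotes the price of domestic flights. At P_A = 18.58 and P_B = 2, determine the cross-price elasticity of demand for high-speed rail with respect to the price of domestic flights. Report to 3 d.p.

0.163

At P_A = 18.58 and P_B = 2: Q_A = 850.18.
∂Q_A/∂P_B = 277/P_B² = 69.2500.
ε = (∂Q_A/∂P_B)(P_B/Q_A) = 69.2500 × (2/850.18) ≈ 0.163.
ε > 0: substitutes.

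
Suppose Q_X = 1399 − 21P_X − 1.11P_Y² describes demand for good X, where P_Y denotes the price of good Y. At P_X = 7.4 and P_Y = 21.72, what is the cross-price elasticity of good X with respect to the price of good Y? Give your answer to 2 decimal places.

-1.45

At P_X = 7.4 and P_Y = 21.72: Q_X = 719.948.
∂Q_X/∂P_Y = -2.22P_Y = -2.22(21.72) = -48.2184.
ε = (∂Q_X/∂P_Y)(P_Y/Q_X) = -48.2184 × (21.72/719.948) ≈ -1.45.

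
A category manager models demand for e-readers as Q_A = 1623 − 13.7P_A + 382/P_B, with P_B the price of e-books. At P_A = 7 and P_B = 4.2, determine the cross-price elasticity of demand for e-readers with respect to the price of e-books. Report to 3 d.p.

-0.056

At P_A = 7 and P_B = 4.2: Q_A = 1618.052.
∂Q_A/∂P_B = −382/P_B² = -21.6553.
ε = (∂Q_A/∂P_B)(P_B/Q_A) = -21.6553 × (4.2/1618.052) ≈ -0.056.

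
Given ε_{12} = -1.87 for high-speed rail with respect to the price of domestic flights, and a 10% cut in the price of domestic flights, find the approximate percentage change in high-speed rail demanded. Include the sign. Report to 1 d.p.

18.7%

%ΔQ ≈ ε × %ΔP of domestic flights = -1.87 × (-10%) = 18.7%.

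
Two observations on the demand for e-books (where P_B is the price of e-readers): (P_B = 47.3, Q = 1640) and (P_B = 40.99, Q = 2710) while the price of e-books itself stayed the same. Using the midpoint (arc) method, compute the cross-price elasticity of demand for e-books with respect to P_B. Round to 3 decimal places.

ΔQ_A = 2710 − 1640 = 1070; ΔP_B = 40.99 − 47.3 = -6.31.
Midpoints: Q̄_A = 2175.0, P̄_B = 44.14.
ε = (ΔQ_A/Q̄_A)/(ΔP_B/P̄_B) = (1070/2175.0)/(-6.31/44.14) ≈ -3.442.

-3.442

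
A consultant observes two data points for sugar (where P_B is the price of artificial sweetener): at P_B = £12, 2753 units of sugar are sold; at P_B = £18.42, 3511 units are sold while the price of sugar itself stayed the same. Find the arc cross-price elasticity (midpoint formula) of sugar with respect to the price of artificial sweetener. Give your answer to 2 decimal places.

ΔQ_A = 3511 − 2753 = 758; ΔP_B = 18.42 − 12 = 6.42.
Midpoints: Q̄_A = 3132.0, P̄_B = 15.21.
ε = (ΔQ_A/Q̄_A)/(ΔP_B/P̄_B) = (758/3132.0)/(6.42/15.21) ≈ 0.57.

0.57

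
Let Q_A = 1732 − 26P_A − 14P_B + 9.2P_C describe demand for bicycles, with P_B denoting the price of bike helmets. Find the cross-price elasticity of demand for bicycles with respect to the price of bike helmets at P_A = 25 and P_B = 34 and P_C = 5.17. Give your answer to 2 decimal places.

-0.73

At P_A = 25 and P_B = 34 and P_C = 5.17: Q_A = 653.564.
∂Q_A/∂P_B = -14.
ε = (∂Q_A/∂P_B)(P_B/Q_A) = -14 × (34/653.564) ≈ -0.73.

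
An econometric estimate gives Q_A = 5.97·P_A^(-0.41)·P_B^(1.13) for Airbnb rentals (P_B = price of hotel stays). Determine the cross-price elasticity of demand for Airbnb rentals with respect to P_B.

In a log-linear (constant-elasticity) demand function, the coefficient on the exponent of P_B is the cross-price elasticity.
ε = 1.13. Positive, so Airbnb rentals and hotel stays are substitutes.

1.13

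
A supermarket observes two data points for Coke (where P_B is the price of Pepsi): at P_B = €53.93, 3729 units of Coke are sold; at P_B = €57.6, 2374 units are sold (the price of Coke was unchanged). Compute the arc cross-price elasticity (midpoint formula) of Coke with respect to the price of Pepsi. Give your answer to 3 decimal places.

-6.747

ΔQ_A = 2374 − 3729 = -1355; ΔP_B = 57.6 − 53.93 = 3.67.
Midpoints: Q̄_A = 3051.5, P̄_B = 55.77.
ε = (ΔQ_A/Q̄_A)/(ΔP_B/P̄_B) = (-1355/3051.5)/(3.67/55.77) ≈ -6.747.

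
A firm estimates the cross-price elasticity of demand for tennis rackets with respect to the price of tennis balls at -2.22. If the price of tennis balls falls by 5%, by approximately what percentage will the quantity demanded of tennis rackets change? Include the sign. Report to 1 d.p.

11.1%

%ΔQ ≈ ε × %ΔP of tennis balls = -2.22 × (-5%) = 11.1%.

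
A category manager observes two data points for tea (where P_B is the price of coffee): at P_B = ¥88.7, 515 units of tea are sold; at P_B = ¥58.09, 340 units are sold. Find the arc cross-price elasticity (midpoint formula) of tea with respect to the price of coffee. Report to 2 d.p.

ΔQ_A = 340 − 515 = -175; ΔP_B = 58.09 − 88.7 = -30.61.
Midpoints: Q̄_A = 427.5, P̄_B = 73.40.
ε = (ΔQ_A/Q̄_A)/(ΔP_B/P̄_B) = (-175/427.5)/(-30.61/73.40) ≈ 0.98.
ε > 0: tea and coffee are substitutes.

0.98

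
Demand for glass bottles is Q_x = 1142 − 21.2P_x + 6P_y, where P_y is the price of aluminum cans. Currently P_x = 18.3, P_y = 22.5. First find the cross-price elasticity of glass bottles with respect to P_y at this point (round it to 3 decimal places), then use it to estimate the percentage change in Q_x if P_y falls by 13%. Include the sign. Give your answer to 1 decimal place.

-2.0%

At P_x = 18.3, P_y = 22.5: Q_x = 889.04.
∂Q_x/∂P_y = 6.
ε = (∂Q_x/∂P_y)(P_y/Q_x) = 6.0000 × 22.5/889.04 ≈ 0.152.
%ΔQ_x ≈ ε × %ΔP_y = 0.152 × (-13%) = -2.0%.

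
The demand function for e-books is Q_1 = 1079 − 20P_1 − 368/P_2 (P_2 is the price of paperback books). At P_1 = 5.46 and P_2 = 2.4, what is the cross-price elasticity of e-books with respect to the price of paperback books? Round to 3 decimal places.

At P_1 = 5.46 and P_2 = 2.4: Q_1 = 816.467.
∂Q_1/∂P_2 = 368/P_2² = 63.8889.
ε = (∂Q_1/∂P_2)(P_2/Q_1) = 63.8889 × (2.4/816.467) ≈ 0.188.
ε > 0: substitutes.

0.188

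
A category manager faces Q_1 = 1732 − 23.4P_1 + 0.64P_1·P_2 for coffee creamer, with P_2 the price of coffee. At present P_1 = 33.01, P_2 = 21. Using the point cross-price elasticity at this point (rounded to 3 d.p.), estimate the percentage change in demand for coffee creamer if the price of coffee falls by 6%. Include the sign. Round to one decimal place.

At P_1 = 33.01, P_2 = 21: Q_1 = 1403.220.
∂Q_1/∂P_2 = 0.64P_1 = 21.1264.
ε = (∂Q_1/∂P_2)(P_2/Q_1) = 21.1264 × 21/1403.220 ≈ 0.316.
%ΔQ_1 ≈ ε × %ΔP_2 = 0.316 × (-6%) = -1.9%.

-1.9%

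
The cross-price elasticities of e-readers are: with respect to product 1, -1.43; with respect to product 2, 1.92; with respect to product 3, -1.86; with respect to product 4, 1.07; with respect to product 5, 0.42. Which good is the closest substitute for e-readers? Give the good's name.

product 2

Substitutes have ε > 0. Among the positive values, 1.92 (product 2) is largest.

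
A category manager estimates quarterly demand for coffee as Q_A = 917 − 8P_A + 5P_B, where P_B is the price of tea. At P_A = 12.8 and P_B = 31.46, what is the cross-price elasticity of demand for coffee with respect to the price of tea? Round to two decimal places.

At P_A = 12.8 and P_B = 31.46: Q_A = 971.9.
∂Q_A/∂P_B = 5.
ε = (∂Q_A/∂P_B)(P_B/Q_A) = 5 × (31.46/971.9) ≈ 0.16.
Since ε > 0, coffee and tea are substitutes.

0.16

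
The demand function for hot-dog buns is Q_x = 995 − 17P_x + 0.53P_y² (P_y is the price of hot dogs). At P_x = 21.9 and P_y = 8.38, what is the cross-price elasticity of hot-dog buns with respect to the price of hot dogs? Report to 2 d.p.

At P_x = 21.9 and P_y = 8.38: Q_x = 659.919.
∂Q_x/∂P_y = 1.06P_y = 1.06(8.38) = 8.8828.
ε = (∂Q_x/∂P_y)(P_y/Q_x) = 8.8828 × (8.38/659.919) ≈ 0.11.

0.11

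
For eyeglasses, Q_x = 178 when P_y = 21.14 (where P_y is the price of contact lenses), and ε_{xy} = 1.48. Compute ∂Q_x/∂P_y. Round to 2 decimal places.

12.46

ε = (∂Q_x/∂P_y)·(P_y/Q_x) ⇒ ∂Q_x/∂P_y = ε·Q_x/P_y = 1.48 × 178/21.14 ≈ 12.46.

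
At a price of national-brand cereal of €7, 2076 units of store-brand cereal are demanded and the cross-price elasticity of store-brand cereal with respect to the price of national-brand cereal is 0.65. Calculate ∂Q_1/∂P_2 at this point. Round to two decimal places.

ε = (∂Q_1/∂P_2)·(P_2/Q_1) ⇒ ∂Q_1/∂P_2 = ε·Q_1/P_2 = 0.65 × 2076/7 ≈ 192.77.

192.77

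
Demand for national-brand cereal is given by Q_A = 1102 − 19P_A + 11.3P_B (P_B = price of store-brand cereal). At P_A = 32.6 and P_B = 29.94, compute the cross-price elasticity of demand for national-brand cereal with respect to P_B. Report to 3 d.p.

At P_A = 32.6 and P_B = 29.94: Q_A = 820.922.
∂Q_A/∂P_B = 11.3.
ε = (∂Q_A/∂P_B)(P_B/Q_A) = 11.3 × (29.94/820.922) ≈ 0.412.
Since ε > 0, national-brand cereal and store-brand cereal are substitutes.

0.412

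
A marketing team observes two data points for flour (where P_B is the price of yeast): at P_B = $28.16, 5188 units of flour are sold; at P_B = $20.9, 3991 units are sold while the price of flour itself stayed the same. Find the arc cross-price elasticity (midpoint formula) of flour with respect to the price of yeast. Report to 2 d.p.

ΔQ_A = 3991 − 5188 = -1197; ΔP_B = 20.9 − 28.16 = -7.26.
Midpoints: Q̄_A = 4589.5, P̄_B = 24.53.
ε = (ΔQ_A/Q̄_A)/(ΔP_B/P̄_B) = (-1197/4589.5)/(-7.26/24.53) ≈ 0.88.
ε > 0: flour and yeast are substitutes.

0.88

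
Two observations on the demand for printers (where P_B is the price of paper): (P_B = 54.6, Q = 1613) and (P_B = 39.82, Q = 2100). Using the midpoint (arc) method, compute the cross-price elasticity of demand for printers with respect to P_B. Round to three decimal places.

ΔQ_A = 2100 − 1613 = 487; ΔP_B = 39.82 − 54.6 = -14.78.
Midpoints: Q̄_A = 1856.5, P̄_B = 47.21.
ε = (ΔQ_A/Q̄_A)/(ΔP_B/P̄_B) = (487/1856.5)/(-14.78/47.21) ≈ -0.838.
ε < 0: printers and paper are complements.

-0.838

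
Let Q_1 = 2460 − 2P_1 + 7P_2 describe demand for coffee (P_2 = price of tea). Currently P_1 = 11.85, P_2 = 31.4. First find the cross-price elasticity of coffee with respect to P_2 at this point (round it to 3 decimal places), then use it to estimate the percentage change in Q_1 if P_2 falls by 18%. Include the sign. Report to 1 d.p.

-1.5%

At P_1 = 11.85, P_2 = 31.4: Q_1 = 2656.1.
∂Q_1/∂P_2 = 7.
ε = (∂Q_1/∂P_2)(P_2/Q_1) = 7.0000 × 31.4/2656.1 ≈ 0.083.
%ΔQ_1 ≈ ε × %ΔP_2 = 0.083 × (-18%) = -1.5%.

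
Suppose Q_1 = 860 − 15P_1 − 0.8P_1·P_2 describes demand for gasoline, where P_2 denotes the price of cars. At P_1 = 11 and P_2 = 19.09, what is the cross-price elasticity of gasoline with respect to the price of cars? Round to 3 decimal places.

At P_1 = 11 and P_2 = 19.09: Q_1 = 527.008.
∂Q_1/∂P_2 = -0.8P_1 = -0.8(11) = -8.8000.
ε = (∂Q_1/∂P_2)(P_2/Q_1) = -8.8000 × (19.09/527.008) ≈ -0.319.

-0.319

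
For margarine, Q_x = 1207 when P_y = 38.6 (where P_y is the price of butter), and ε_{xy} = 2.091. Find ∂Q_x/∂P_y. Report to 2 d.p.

ε = (∂Q_x/∂P_y)·(P_y/Q_x) ⇒ ∂Q_x/∂P_y = ε·Q_x/P_y = 2.091 × 1207/38.6 ≈ 65.38.

65.38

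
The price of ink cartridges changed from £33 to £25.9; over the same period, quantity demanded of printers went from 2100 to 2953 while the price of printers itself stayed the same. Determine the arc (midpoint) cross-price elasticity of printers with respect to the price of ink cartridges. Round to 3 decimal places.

ΔQ_A = 2953 − 2100 = 853; ΔP_B = 25.9 − 33 = -7.1.
Midpoints: Q̄_A = 2526.5, P̄_B = 29.45.
ε = (ΔQ_A/Q̄_A)/(ΔP_B/P̄_B) = (853/2526.5)/(-7.1/29.45) ≈ -1.400.

-1.400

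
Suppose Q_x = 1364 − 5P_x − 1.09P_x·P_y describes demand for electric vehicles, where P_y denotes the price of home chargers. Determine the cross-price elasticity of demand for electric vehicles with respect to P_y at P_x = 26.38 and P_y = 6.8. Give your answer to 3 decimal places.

At P_x = 26.38 and P_y = 6.8: Q_x = 1036.571.
∂Q_x/∂P_y = -1.09P_x = -1.09(26.38) = -28.7542.
ε = (∂Q_x/∂P_y)(P_y/Q_x) = -28.7542 × (6.8/1036.571) ≈ -0.189.
ε < 0: complements.

-0.189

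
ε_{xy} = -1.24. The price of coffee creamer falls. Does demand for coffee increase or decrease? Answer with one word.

ε < 0 and the price of coffee creamer falls, so the quantity of coffee moves in the opposite direction: it increases.

increase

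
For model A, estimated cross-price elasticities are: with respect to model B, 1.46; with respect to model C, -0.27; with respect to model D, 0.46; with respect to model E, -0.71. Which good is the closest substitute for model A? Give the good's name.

model B

Substitutes have ε > 0. Among the positive values, 1.46 (model B) is largest.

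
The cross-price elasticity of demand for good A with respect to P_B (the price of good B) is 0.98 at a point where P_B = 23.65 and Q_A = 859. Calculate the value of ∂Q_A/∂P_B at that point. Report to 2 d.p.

35.59

ε = (∂Q_A/∂P_B)·(P_B/Q_A) ⇒ ∂Q_A/∂P_B = ε·Q_A/P_B = 0.98 × 859/23.65 ≈ 35.59.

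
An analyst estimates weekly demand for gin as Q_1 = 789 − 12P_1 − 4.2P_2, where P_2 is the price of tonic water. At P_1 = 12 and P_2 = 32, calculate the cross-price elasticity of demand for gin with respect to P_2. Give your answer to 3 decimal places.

-0.263

At P_1 = 12 and P_2 = 32: Q_1 = 510.6.
∂Q_1/∂P_2 = -4.2.
ε = (∂Q_1/∂P_2)(P_2/Q_1) = -4.2 × (32/510.6) ≈ -0.263.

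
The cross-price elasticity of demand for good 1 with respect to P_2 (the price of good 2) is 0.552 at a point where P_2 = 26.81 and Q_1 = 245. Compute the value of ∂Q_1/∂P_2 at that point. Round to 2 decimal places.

5.04

ε = (∂Q_1/∂P_2)·(P_2/Q_1) ⇒ ∂Q_1/∂P_2 = ε·Q_1/P_2 = 0.552 × 245/26.81 ≈ 5.04.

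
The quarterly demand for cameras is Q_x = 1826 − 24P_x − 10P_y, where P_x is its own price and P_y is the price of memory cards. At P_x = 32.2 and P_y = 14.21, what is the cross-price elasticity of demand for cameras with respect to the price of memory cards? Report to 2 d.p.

At P_x = 32.2 and P_y = 14.21: Q_x = 911.1.
∂Q_x/∂P_y = -10.
ε = (∂Q_x/∂P_y)(P_y/Q_x) = -10 × (14.21/911.1) ≈ -0.16.
Since ε < 0, cameras and memory cards are complements.

-0.16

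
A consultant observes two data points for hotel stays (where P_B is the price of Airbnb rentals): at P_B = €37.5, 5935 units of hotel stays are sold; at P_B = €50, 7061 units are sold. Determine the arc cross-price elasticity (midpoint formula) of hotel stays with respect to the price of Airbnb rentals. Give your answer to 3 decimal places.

0.606

ΔQ_A = 7061 − 5935 = 1126; ΔP_B = 50 − 37.5 = 12.5.
Midpoints: Q̄_A = 6498.0, P̄_B = 43.75.
ε = (ΔQ_A/Q̄_A)/(ΔP_B/P̄_B) = (1126/6498.0)/(12.5/43.75) ≈ 0.606.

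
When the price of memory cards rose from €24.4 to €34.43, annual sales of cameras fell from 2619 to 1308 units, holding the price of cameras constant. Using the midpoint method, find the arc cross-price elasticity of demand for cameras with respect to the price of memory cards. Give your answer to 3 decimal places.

ΔQ_A = 1308 − 2619 = -1311; ΔP_B = 34.43 − 24.4 = 10.03.
Midpoints: Q̄_A = 1963.5, P̄_B = 29.41.
ε = (ΔQ_A/Q̄_A)/(ΔP_B/P̄_B) = (-1311/1963.5)/(10.03/29.41) ≈ -1.958.

-1.958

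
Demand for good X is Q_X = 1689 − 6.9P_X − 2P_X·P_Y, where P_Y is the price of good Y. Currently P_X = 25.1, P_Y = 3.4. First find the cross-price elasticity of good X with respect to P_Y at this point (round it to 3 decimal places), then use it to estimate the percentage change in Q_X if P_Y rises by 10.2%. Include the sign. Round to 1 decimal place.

At P_X = 25.1, P_Y = 3.4: Q_X = 1345.13.
∂Q_X/∂P_Y = -2P_X = -50.2000.
ε = (∂Q_X/∂P_Y)(P_Y/Q_X) = -50.2000 × 3.4/1345.13 ≈ -0.127.
%ΔQ_X ≈ ε × %ΔP_Y = -0.127 × (10.2%) = -1.3%.

-1.3%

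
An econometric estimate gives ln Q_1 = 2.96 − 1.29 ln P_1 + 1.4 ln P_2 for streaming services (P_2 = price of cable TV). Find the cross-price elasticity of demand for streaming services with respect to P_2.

1.40

In a log-linear (constant-elasticity) demand function, the coefficient on ln P_2 is the cross-price elasticity.
ε = 1.40. Positive, so streaming services and cable TV are substitutes.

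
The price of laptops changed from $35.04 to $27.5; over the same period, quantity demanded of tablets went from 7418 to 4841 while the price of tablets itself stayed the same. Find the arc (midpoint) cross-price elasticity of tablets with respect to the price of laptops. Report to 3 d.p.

1.744

ΔQ_A = 4841 − 7418 = -2577; ΔP_B = 27.5 − 35.04 = -7.54.
Midpoints: Q̄_A = 6129.5, P̄_B = 31.27.
ε = (ΔQ_A/Q̄_A)/(ΔP_B/P̄_B) = (-2577/6129.5)/(-7.54/31.27) ≈ 1.744.
ε > 0: tablets and laptops are substitutes.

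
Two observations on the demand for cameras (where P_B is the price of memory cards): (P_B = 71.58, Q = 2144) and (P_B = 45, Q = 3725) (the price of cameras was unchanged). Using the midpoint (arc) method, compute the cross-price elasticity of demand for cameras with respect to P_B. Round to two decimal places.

-1.18

ΔQ_A = 3725 − 2144 = 1581; ΔP_B = 45 − 71.58 = -26.58.
Midpoints: Q̄_A = 2934.5, P̄_B = 58.29.
ε = (ΔQ_A/Q̄_A)/(ΔP_B/P̄_B) = (1581/2934.5)/(-26.58/58.29) ≈ -1.18.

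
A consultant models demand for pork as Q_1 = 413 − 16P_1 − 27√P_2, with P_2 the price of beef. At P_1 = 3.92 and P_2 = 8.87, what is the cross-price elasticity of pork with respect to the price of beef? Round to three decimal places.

-0.149

At P_1 = 3.92 and P_2 = 8.87: Q_1 = 269.867.
∂Q_1/∂P_2 = -27/(2√P_2) = -27/(2√8.87) = -4.5329.
ε = (∂Q_1/∂P_2)(P_2/Q_1) = -4.5329 × (8.87/269.867) ≈ -0.149.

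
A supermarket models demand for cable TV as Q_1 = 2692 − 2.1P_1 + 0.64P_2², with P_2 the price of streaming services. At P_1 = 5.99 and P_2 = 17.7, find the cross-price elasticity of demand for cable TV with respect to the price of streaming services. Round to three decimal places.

0.139

At P_1 = 5.99 and P_2 = 17.7: Q_1 = 2879.927.
∂Q_1/∂P_2 = 1.28P_2 = 1.28(17.7) = 22.6560.
ε = (∂Q_1/∂P_2)(P_2/Q_1) = 22.6560 × (17.7/2879.927) ≈ 0.139.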